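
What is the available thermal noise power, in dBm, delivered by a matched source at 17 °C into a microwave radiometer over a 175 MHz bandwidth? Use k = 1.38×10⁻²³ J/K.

T = 17 °C + 273.15 = 290.15 K
P_n = kTB = 1.38×10⁻²³ × 290.15 × 1.75×10⁸ = 7.01×10⁻¹³ W
In dBm: 10 log₁₀(7.01×10⁻¹³ / 10⁻³) = −91.5 dBm

−91.5 dBm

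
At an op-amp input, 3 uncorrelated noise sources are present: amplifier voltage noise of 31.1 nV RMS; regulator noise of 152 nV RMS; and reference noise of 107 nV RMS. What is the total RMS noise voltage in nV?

Uncorrelated sources add in power (mean-square): V_tot = √(ΣV_i²)
V_tot = √[(3.11×10⁻⁸)² + (1.52×10⁻⁷)² + (1.07×10⁻⁷)²] = 1.88×10⁻⁷ V = 188 nV

188 nV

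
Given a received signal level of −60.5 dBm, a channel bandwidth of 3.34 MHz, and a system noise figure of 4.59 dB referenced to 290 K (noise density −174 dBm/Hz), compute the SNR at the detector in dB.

43.7 dB

Noise floor: N = −174 + 10 log₁₀(B) + NF
10 log₁₀(3.34×10⁶) = 65.24 dB
N = −174 + 65.24 + 4.59 = −104.17 dBm
SNR = P_sig − N = −60.5 − (−104.17) = 43.67 dB → 43.7 dB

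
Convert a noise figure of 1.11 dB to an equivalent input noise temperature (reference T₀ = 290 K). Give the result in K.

84.5 K

F = 10^(1.11/10) = 1.29122
T_e = (F − 1)·T₀ = (1.29122 − 1) × 290 = 84.5 K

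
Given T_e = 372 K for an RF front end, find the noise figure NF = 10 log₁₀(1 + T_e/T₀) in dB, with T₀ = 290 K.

3.58 dB

F = 1 + T_e/T₀ = 1 + 372/290 = 2.28276
NF = 10 log₁₀(2.28276) = 3.58 dB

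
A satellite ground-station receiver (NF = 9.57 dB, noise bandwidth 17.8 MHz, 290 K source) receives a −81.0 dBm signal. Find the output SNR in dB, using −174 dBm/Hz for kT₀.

Noise floor: N = −174 + 10 log₁₀(B) + NF
10 log₁₀(1.78×10⁷) = 72.5 dB
N = −174 + 72.5 + 9.57 = −91.93 dBm
SNR = P_sig − N = −81.0 − (−91.93) = 10.93 dB → 10.9 dB

10.9 dB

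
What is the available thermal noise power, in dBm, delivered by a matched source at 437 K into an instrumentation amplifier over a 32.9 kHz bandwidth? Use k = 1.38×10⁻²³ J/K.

−127.0 dBm

P_n = kTB = 1.38×10⁻²³ × 437 × 3.29×10⁴ = 1.98×10⁻¹⁶ W
In dBm: 10 log₁₀(1.98×10⁻¹⁶ / 10⁻³) = −127.0 dBm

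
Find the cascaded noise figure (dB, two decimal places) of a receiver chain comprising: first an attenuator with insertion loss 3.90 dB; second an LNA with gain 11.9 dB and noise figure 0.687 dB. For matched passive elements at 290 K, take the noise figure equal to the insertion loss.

Convert to linear (a loss of L dB is a gain of −L dB): F_i = 10^(NF_i/10), G_i = 10^(G_i,dB/10)
  Stage 1: F_1 = 10^(3.90/10) = 2.455, G_1 = 10^(−3.90/10) = 0.4074
  Stage 2: F_2 = 10^(0.687/10) = 1.171, G_2 = 10^(11.9/10) = 15.49
Friis cascade:
  F = 2.455 + (1.171 − 1)/0.4074 = 2.875
NF = 10 log₁₀(2.875) = 4.59 dB

4.59 dB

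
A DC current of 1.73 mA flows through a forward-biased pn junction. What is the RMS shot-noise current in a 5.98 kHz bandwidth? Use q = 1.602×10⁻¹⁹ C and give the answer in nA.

I_n = √(2qI·B)
2qI·B = 2 × 1.602×10⁻¹⁹ × 1.73×10⁻³ × 5.98×10³ = 3.31×10⁻¹⁸ A²
I_n = √(3.31×10⁻¹⁸) = 1.82×10⁻⁹ A = 1.82 nA

1.82 nA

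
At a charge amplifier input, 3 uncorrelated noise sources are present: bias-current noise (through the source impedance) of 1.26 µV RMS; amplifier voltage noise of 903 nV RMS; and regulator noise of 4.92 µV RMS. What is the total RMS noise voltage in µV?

Uncorrelated sources add in power (mean-square): V_tot = √(ΣV_i²)
V_tot = √[(1.26×10⁻⁶)² + (9.03×10⁻⁷)² + (4.92×10⁻⁶)²] = 5.16×10⁻⁶ V = 5.16 µV

5.16 µV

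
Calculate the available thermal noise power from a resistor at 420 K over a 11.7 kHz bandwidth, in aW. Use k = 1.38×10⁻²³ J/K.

P_n = kTB = 1.38×10⁻²³ × 420 × 1.17×10⁴ = 6.78×10⁻¹⁷ W = 67.8 aW

67.8 aW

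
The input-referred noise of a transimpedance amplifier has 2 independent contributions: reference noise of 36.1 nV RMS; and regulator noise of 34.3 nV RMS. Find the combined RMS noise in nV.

Uncorrelated sources add in power (mean-square): V_tot = √(ΣV_i²)
V_tot = √[(3.61×10⁻⁸)² + (3.43×10⁻⁸)²] = 4.98×10⁻⁸ V = 49.8 nV

49.8 nV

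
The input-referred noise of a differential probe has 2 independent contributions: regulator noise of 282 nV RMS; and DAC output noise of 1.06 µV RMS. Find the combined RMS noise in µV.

Uncorrelated sources add in power (mean-square): V_tot = √(ΣV_i²)
V_tot = √[(2.82×10⁻⁷)² + (1.06×10⁻⁶)²] = 1.10×10⁻⁶ V = 1.10 µV

1.10 µV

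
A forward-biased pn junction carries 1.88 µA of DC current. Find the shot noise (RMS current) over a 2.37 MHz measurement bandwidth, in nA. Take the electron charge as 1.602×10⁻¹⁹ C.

1.19 nA

I_n = √(2qI·B)
2qI·B = 2 × 1.602×10⁻¹⁹ × 1.88×10⁻⁶ × 2.37×10⁶ = 1.43×10⁻¹⁸ A²
I_n = √(1.43×10⁻¹⁸) = 1.19×10⁻⁹ A = 1.19 nA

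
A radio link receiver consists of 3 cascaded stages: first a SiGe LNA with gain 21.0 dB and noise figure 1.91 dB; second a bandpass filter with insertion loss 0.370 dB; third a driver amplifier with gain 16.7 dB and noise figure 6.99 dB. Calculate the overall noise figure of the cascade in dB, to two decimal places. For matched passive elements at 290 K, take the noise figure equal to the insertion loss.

2.01 dB

Convert to linear (a loss of L dB is a gain of −L dB): F_i = 10^(NF_i/10), G_i = 10^(G_i,dB/10)
  Stage 1: F_1 = 10^(1.91/10) = 1.552, G_1 = 10^(21.0/10) = 125.9
  Stage 2: F_2 = 10^(0.370/10) = 1.089, G_2 = 10^(−0.370/10) = 0.9183
  Stage 3: F_3 = 10^(6.99/10) = 5.000, G_3 = 10^(16.7/10) = 46.77
Friis cascade:
  F = 1.552 + (1.089 − 1)/125.9 + (5.000 − 1)/115.6 = 1.588
NF = 10 log₁₀(1.588) = 2.01 dB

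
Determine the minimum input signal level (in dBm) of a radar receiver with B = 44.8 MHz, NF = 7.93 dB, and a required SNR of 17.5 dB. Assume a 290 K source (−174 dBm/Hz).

−72.1 dBm

Sensitivity = −174 + 10 log₁₀(B) + NF + SNR_min
= −174 + 76.51 + 7.93 + 17.5
= −72.06 dBm → −72.1 dBm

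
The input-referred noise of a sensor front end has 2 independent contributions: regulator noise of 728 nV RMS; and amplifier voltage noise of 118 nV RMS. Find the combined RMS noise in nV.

Uncorrelated sources add in power (mean-square): V_tot = √(ΣV_i²)
V_tot = √[(7.28×10⁻⁷)² + (1.18×10⁻⁷)²] = 7.38×10⁻⁷ V = 738 nV

738 nV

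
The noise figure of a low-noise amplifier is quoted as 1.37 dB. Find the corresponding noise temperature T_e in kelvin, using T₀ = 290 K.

F = 10^(1.37/10) = 1.37088
T_e = (F − 1)·T₀ = (1.37088 − 1) × 290 = 108 K

108 K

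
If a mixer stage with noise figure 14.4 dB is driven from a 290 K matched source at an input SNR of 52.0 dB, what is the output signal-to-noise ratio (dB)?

37.6 dB

By definition F = SNR_in/SNR_out, so in dB: SNR_out = SNR_in − NF
SNR_out = 52.0 − 14.4 = 37.6 dB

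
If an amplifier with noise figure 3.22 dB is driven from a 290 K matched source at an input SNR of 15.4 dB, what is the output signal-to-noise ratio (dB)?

By definition F = SNR_in/SNR_out, so in dB: SNR_out = SNR_in − NF
SNR_out = 15.4 − 3.22 = 12.18 dB

12.18 dB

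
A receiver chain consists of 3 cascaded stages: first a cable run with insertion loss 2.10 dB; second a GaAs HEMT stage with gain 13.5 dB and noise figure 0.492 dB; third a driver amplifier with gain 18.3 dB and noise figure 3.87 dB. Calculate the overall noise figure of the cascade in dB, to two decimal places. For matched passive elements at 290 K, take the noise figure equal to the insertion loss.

Convert to linear (a loss of L dB is a gain of −L dB): F_i = 10^(NF_i/10), G_i = 10^(G_i,dB/10)
  Stage 1: F_1 = 10^(2.10/10) = 1.622, G_1 = 10^(−2.10/10) = 0.6166
  Stage 2: F_2 = 10^(0.492/10) = 1.120, G_2 = 10^(13.5/10) = 22.39
  Stage 3: F_3 = 10^(3.87/10) = 2.438, G_3 = 10^(18.3/10) = 67.61
Friis cascade:
  F = 1.622 + (1.120 − 1)/0.6166 + (2.438 − 1)/13.80 = 1.921
NF = 10 log₁₀(1.921) = 2.83 dB

2.83 dB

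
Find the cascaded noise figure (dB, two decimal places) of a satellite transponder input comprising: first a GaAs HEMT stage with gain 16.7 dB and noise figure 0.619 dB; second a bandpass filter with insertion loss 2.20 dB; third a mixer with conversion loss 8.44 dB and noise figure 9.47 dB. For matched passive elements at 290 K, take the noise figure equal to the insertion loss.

1.60 dB

Convert to linear (a loss of L dB is a gain of −L dB): F_i = 10^(NF_i/10), G_i = 10^(G_i,dB/10)
  Stage 1: F_1 = 10^(0.619/10) = 1.153, G_1 = 10^(16.7/10) = 46.77
  Stage 2: F_2 = 10^(2.20/10) = 1.660, G_2 = 10^(−2.20/10) = 0.6026
  Stage 3: F_3 = 10^(9.47/10) = 8.851, G_3 = 10^(−8.44/10) = 0.1432
Friis cascade:
  F = 1.153 + (1.660 − 1)/46.77 + (8.851 − 1)/28.18 = 1.446
NF = 10 log₁₀(1.446) = 1.60 dB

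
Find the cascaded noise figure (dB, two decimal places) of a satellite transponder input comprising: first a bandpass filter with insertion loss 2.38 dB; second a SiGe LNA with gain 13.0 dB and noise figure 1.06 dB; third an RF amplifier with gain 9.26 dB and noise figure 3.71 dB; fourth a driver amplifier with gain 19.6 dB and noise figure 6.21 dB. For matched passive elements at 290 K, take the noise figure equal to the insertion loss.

Convert to linear (a loss of L dB is a gain of −L dB): F_i = 10^(NF_i/10), G_i = 10^(G_i,dB/10)
  Stage 1: F_1 = 10^(2.38/10) = 1.730, G_1 = 10^(−2.38/10) = 0.5781
  Stage 2: F_2 = 10^(1.06/10) = 1.276, G_2 = 10^(13.0/10) = 19.95
  Stage 3: F_3 = 10^(3.71/10) = 2.350, G_3 = 10^(9.26/10) = 8.433
  Stage 4: F_4 = 10^(6.21/10) = 4.178, G_4 = 10^(19.6/10) = 91.20
Friis cascade:
  F = 1.730 + (1.276 − 1)/0.5781 + (2.350 − 1)/11.53 + (4.178 − 1)/97.27 = 2.358
NF = 10 log₁₀(2.358) = 3.72 dB

3.72 dB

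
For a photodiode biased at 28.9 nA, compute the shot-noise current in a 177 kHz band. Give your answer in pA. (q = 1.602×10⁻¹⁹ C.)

I_n = √(2qI·B)
2qI·B = 2 × 1.602×10⁻¹⁹ × 2.89×10⁻⁸ × 1.77×10⁵ = 1.64×10⁻²¹ A²
I_n = √(1.64×10⁻²¹) = 4.05×10⁻¹¹ A = 40.5 pA

40.5 pA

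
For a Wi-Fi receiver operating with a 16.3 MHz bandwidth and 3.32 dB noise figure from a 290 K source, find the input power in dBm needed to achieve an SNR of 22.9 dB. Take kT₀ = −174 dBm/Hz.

−75.7 dBm

Sensitivity = −174 + 10 log₁₀(B) + NF + SNR_min
= −174 + 72.12 + 3.32 + 22.9
= −75.66 dBm → −75.7 dBm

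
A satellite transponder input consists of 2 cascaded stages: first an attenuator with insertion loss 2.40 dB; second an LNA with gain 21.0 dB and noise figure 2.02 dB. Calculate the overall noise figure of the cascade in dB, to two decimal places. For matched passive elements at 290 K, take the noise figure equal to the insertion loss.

4.42 dB

Convert to linear (a loss of L dB is a gain of −L dB): F_i = 10^(NF_i/10), G_i = 10^(G_i,dB/10)
  Stage 1: F_1 = 10^(2.40/10) = 1.738, G_1 = 10^(−2.40/10) = 0.5754
  Stage 2: F_2 = 10^(2.02/10) = 1.592, G_2 = 10^(21.0/10) = 125.9
Friis cascade:
  F = 1.738 + (1.592 − 1)/0.5754 = 2.767
NF = 10 log₁₀(2.767) = 4.42 dB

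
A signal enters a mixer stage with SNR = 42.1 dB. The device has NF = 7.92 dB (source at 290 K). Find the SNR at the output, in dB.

By definition F = SNR_in/SNR_out, so in dB: SNR_out = SNR_in − NF
SNR_out = 42.1 − 7.92 = 34.18 dB

34.18 dB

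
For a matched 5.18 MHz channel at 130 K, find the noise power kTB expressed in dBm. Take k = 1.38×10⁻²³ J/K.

−110.3 dBm

P_n = kTB = 1.38×10⁻²³ × 130 × 5.18×10⁶ = 9.29×10⁻¹⁵ W
In dBm: 10 log₁₀(9.29×10⁻¹⁵ / 10⁻³) = −110.3 dBm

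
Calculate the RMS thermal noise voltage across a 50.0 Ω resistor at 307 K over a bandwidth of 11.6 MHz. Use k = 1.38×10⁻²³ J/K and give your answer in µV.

3.14 µV

V_n = √(4kTRB)
4kTRB = 4 × 1.38×10⁻²³ × 307 × 5.00×10¹ × 1.16×10⁷ = 9.83×10⁻¹² V²
V_n = √(9.83×10⁻¹²) = 3.14×10⁻⁶ V = 3.14 µV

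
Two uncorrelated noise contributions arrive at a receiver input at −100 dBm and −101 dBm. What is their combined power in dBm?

Convert to linear, add, convert back:
P₁ = 1.00×10⁻¹³ W, P₂ = 7.94×10⁻¹⁴ W
P_tot = 1.79×10⁻¹³ W → 10 log₁₀(P_tot / 10⁻³) = −97.5 dBm

−97.5 dBm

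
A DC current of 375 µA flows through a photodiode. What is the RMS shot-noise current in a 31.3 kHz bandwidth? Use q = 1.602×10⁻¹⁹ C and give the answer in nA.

1.94 nA

I_n = √(2qI·B)
2qI·B = 2 × 1.602×10⁻¹⁹ × 3.75×10⁻⁴ × 3.13×10⁴ = 3.76×10⁻¹⁸ A²
I_n = √(3.76×10⁻¹⁸) = 1.94×10⁻⁹ A = 1.94 nA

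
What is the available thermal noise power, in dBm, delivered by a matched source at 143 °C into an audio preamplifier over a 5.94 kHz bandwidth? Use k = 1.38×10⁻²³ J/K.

T = 143 °C + 273.15 = 416.15 K
P_n = kTB = 1.38×10⁻²³ × 416.15 × 5.94×10³ = 3.41×10⁻¹⁷ W
In dBm: 10 log₁₀(3.41×10⁻¹⁷ / 10⁻³) = −134.7 dBm

−134.7 dBm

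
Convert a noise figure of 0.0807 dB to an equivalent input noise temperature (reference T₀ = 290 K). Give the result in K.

5.44 K

F = 10^(0.0807/10) = 1.01876
T_e = (F − 1)·T₀ = (1.01876 − 1) × 290 = 5.44 K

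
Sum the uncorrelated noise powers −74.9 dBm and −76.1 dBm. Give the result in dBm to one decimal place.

Convert to linear, add, convert back:
P₁ = 3.24×10⁻¹¹ W, P₂ = 2.45×10⁻¹¹ W
P_tot = 5.69×10⁻¹¹ W → 10 log₁₀(P_tot / 10⁻³) = −72.4 dBm

−72.4 dBm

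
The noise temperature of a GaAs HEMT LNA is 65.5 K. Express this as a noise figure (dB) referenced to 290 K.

F = 1 + T_e/T₀ = 1 + 65.5/290 = 1.22586
NF = 10 log₁₀(1.22586) = 0.884 dB

0.884 dB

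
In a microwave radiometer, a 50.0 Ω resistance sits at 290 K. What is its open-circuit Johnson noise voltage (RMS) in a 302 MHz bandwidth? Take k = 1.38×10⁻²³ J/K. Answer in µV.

15.5 µV

V_n = √(4kTRB)
4kTRB = 4 × 1.38×10⁻²³ × 290 × 5.00×10¹ × 3.02×10⁸ = 2.42×10⁻¹⁰ V²
V_n = √(2.42×10⁻¹⁰) = 1.55×10⁻⁵ V = 15.5 µV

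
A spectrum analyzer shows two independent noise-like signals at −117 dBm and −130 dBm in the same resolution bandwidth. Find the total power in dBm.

Convert to linear, add, convert back:
P₁ = 2.00×10⁻¹⁵ W, P₂ = 1.00×10⁻¹⁶ W
P_tot = 2.10×10⁻¹⁵ W → 10 log₁₀(P_tot / 10⁻³) = −116.8 dBm

−116.8 dBm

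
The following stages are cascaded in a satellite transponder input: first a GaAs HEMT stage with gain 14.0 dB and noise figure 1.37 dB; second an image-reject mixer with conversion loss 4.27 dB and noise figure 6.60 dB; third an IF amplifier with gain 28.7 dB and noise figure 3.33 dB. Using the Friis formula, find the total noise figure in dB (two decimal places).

2.14 dB

Convert to linear (a loss of L dB is a gain of −L dB): F_i = 10^(NF_i/10), G_i = 10^(G_i,dB/10)
  Stage 1: F_1 = 10^(1.37/10) = 1.371, G_1 = 10^(14.0/10) = 25.12
  Stage 2: F_2 = 10^(6.60/10) = 4.571, G_2 = 10^(−4.27/10) = 0.3741
  Stage 3: F_3 = 10^(3.33/10) = 2.153, G_3 = 10^(28.7/10) = 741.3
Friis cascade:
  F = 1.371 + (4.571 − 1)/25.12 + (2.153 − 1)/9.397 = 1.636
NF = 10 log₁₀(1.636) = 2.14 dB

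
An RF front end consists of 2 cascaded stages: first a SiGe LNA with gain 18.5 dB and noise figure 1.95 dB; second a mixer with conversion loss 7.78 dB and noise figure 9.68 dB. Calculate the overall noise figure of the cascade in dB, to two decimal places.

Convert to linear (a loss of L dB is a gain of −L dB): F_i = 10^(NF_i/10), G_i = 10^(G_i,dB/10)
  Stage 1: F_1 = 10^(1.95/10) = 1.567, G_1 = 10^(18.5/10) = 70.79
  Stage 2: F_2 = 10^(9.68/10) = 9.290, G_2 = 10^(−7.78/10) = 0.1667
Friis cascade:
  F = 1.567 + (9.290 − 1)/70.79 = 1.684
NF = 10 log₁₀(1.684) = 2.26 dB

2.26 dB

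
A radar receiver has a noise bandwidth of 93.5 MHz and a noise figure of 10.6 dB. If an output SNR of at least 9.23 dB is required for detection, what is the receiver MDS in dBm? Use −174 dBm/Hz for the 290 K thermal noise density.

−74.5 dBm

Sensitivity = −174 + 10 log₁₀(B) + NF + SNR_min
= −174 + 79.71 + 10.6 + 9.23
= −74.46 dBm → −74.5 dBm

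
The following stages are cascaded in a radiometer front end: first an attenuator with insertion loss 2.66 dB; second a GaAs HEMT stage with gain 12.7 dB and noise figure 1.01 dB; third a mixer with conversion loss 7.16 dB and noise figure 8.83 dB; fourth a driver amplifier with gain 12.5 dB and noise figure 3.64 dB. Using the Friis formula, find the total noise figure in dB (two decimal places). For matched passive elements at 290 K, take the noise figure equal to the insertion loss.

5.64 dB

Convert to linear (a loss of L dB is a gain of −L dB): F_i = 10^(NF_i/10), G_i = 10^(G_i,dB/10)
  Stage 1: F_1 = 10^(2.66/10) = 1.845, G_1 = 10^(−2.66/10) = 0.5420
  Stage 2: F_2 = 10^(1.01/10) = 1.262, G_2 = 10^(12.7/10) = 18.62
  Stage 3: F_3 = 10^(8.83/10) = 7.638, G_3 = 10^(−7.16/10) = 0.1923
  Stage 4: F_4 = 10^(3.64/10) = 2.312, G_4 = 10^(12.5/10) = 17.78
Friis cascade:
  F = 1.845 + (1.262 − 1)/0.5420 + (7.638 − 1)/10.09 + (2.312 − 1)/1.941 = 3.662
NF = 10 log₁₀(3.662) = 5.64 dB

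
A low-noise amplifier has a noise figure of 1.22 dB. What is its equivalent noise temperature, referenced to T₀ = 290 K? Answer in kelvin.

94.1 K

F = 10^(1.22/10) = 1.32434
T_e = (F − 1)·T₀ = (1.32434 − 1) × 290 = 94.1 K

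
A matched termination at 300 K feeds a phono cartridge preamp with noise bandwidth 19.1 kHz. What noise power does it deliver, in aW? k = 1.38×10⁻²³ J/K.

P_n = kTB = 1.38×10⁻²³ × 300 × 1.91×10⁴ = 7.91×10⁻¹⁷ W = 79.1 aW

79.1 aW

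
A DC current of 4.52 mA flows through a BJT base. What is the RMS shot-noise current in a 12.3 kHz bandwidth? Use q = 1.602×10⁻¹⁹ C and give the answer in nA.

4.22 nA

I_n = √(2qI·B)
2qI·B = 2 × 1.602×10⁻¹⁹ × 4.52×10⁻³ × 1.23×10⁴ = 1.78×10⁻¹⁷ A²
I_n = √(1.78×10⁻¹⁷) = 4.22×10⁻⁹ A = 4.22 nA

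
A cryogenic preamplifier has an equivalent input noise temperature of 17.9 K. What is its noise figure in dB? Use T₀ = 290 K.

F = 1 + T_e/T₀ = 1 + 17.9/290 = 1.06172
NF = 10 log₁₀(1.06172) = 0.260 dB

0.260 dB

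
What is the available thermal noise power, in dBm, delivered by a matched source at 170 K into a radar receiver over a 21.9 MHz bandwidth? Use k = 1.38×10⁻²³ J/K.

−102.9 dBm

P_n = kTB = 1.38×10⁻²³ × 170 × 2.19×10⁷ = 5.14×10⁻¹⁴ W
In dBm: 10 log₁₀(5.14×10⁻¹⁴ / 10⁻³) = −102.9 dBm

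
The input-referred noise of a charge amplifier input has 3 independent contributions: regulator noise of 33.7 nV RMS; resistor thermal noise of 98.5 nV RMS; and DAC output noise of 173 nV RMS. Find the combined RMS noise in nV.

202 nV

Uncorrelated sources add in power (mean-square): V_tot = √(ΣV_i²)
V_tot = √[(3.37×10⁻⁸)² + (9.85×10⁻⁸)² + (1.73×10⁻⁷)²] = 2.02×10⁻⁷ V = 202 nV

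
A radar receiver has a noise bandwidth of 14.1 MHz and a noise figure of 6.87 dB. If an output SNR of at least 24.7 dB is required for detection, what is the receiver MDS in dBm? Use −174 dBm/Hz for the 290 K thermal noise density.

Sensitivity = −174 + 10 log₁₀(B) + NF + SNR_min
= −174 + 71.49 + 6.87 + 24.7
= −70.94 dBm → −70.9 dBm

−70.9 dBm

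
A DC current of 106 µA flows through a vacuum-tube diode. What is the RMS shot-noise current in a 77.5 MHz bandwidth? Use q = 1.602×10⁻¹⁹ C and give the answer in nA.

I_n = √(2qI·B)
2qI·B = 2 × 1.602×10⁻¹⁹ × 1.06×10⁻⁴ × 7.75×10⁷ = 2.63×10⁻¹⁵ A²
I_n = √(2.63×10⁻¹⁵) = 5.13×10⁻⁸ A = 51.3 nA

51.3 nA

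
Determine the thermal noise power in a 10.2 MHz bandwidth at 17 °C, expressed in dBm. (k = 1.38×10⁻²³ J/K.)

−103.9 dBm

T = 17 °C + 273.15 = 290.15 K
P_n = kTB = 1.38×10⁻²³ × 290.15 × 1.02×10⁷ = 4.08×10⁻¹⁴ W
In dBm: 10 log₁₀(4.08×10⁻¹⁴ / 10⁻³) = −103.9 dBm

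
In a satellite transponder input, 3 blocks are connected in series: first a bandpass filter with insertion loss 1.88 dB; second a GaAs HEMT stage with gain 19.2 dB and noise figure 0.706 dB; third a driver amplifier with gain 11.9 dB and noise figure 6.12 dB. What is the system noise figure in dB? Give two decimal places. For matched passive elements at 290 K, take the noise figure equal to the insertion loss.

Convert to linear (a loss of L dB is a gain of −L dB): F_i = 10^(NF_i/10), G_i = 10^(G_i,dB/10)
  Stage 1: F_1 = 10^(1.88/10) = 1.542, G_1 = 10^(−1.88/10) = 0.6486
  Stage 2: F_2 = 10^(0.706/10) = 1.177, G_2 = 10^(19.2/10) = 83.18
  Stage 3: F_3 = 10^(6.12/10) = 4.093, G_3 = 10^(11.9/10) = 15.49
Friis cascade:
  F = 1.542 + (1.177 − 1)/0.6486 + (4.093 − 1)/53.95 = 1.871
NF = 10 log₁₀(1.871) = 2.72 dB

2.72 dB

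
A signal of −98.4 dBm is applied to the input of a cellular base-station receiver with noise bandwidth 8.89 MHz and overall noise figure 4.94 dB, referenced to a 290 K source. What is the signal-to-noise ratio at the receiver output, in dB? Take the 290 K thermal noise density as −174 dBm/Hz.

1.2 dB

Noise floor: N = −174 + 10 log₁₀(B) + NF
10 log₁₀(8.89×10⁶) = 69.49 dB
N = −174 + 69.49 + 4.94 = −99.57 dBm
SNR = P_sig − N = −98.4 − (−99.57) = 1.17 dB → 1.2 dB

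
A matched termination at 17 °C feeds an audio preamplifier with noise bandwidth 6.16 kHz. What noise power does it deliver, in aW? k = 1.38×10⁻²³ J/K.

24.7 aW

T = 17 °C + 273.15 = 290.15 K
P_n = kTB = 1.38×10⁻²³ × 290.15 × 6.16×10³ = 2.47×10⁻¹⁷ W = 24.7 aW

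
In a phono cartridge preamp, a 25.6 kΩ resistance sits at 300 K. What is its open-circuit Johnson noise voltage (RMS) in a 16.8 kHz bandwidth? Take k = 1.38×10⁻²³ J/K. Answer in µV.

2.67 µV

V_n = √(4kTRB)
4kTRB = 4 × 1.38×10⁻²³ × 300 × 2.56×10⁴ × 1.68×10⁴ = 7.12×10⁻¹² V²
V_n = √(7.12×10⁻¹²) = 2.67×10⁻⁶ V = 2.67 µV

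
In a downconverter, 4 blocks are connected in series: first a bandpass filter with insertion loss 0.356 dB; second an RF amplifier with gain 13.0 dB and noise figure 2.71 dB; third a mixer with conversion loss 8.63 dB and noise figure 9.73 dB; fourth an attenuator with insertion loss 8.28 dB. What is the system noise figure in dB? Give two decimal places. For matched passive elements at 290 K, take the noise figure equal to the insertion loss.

6.77 dB

Convert to linear (a loss of L dB is a gain of −L dB): F_i = 10^(NF_i/10), G_i = 10^(G_i,dB/10)
  Stage 1: F_1 = 10^(0.356/10) = 1.085, G_1 = 10^(−0.356/10) = 0.9213
  Stage 2: F_2 = 10^(2.71/10) = 1.866, G_2 = 10^(13.0/10) = 19.95
  Stage 3: F_3 = 10^(9.73/10) = 9.397, G_3 = 10^(−8.63/10) = 0.1371
  Stage 4: F_4 = 10^(8.28/10) = 6.730, G_4 = 10^(−8.28/10) = 0.1486
Friis cascade:
  F = 1.085 + (1.866 − 1)/0.9213 + (9.397 − 1)/18.38 + (6.730 − 1)/2.520 = 4.756
NF = 10 log₁₀(4.756) = 6.77 dB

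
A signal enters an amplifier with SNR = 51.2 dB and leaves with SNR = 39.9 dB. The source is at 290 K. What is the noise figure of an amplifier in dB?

NF (dB) = SNR_in(dB) − SNR_out(dB) when the source is at T₀
NF = 51.2 − 39.9 = 11.3 dB

11.3 dB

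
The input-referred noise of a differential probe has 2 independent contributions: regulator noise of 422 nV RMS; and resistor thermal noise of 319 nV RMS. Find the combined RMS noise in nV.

529 nV

Uncorrelated sources add in power (mean-square): V_tot = √(ΣV_i²)
V_tot = √[(4.22×10⁻⁷)² + (3.19×10⁻⁷)²] = 5.29×10⁻⁷ V = 529 nV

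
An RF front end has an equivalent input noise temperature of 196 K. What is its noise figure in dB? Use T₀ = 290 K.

F = 1 + T_e/T₀ = 1 + 196/290 = 1.67586
NF = 10 log₁₀(1.67586) = 2.24 dB

2.24 dB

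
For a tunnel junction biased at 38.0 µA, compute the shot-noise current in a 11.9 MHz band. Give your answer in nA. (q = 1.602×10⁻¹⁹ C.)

I_n = √(2qI·B)
2qI·B = 2 × 1.602×10⁻¹⁹ × 3.80×10⁻⁵ × 1.19×10⁷ = 1.45×10⁻¹⁶ A²
I_n = √(1.45×10⁻¹⁶) = 1.20×10⁻⁸ A = 12.0 nA

12.0 nA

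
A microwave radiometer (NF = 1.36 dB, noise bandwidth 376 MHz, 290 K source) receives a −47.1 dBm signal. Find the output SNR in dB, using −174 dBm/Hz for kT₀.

39.8 dB

Noise floor: N = −174 + 10 log₁₀(B) + NF
10 log₁₀(3.76×10⁸) = 85.75 dB
N = −174 + 85.75 + 1.36 = −86.89 dBm
SNR = P_sig − N = −47.1 − (−86.89) = 39.79 dB → 39.8 dB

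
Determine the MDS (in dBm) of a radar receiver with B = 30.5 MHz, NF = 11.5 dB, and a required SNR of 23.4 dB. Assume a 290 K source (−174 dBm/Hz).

−64.3 dBm

Sensitivity = −174 + 10 log₁₀(B) + NF + SNR_min
= −174 + 74.84 + 11.5 + 23.4
= −64.26 dBm → −64.3 dBm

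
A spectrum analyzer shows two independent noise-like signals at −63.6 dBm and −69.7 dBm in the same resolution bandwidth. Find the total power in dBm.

Convert to linear, add, convert back:
P₁ = 4.37×10⁻¹⁰ W, P₂ = 1.07×10⁻¹⁰ W
P_tot = 5.44×10⁻¹⁰ W → 10 log₁₀(P_tot / 10⁻³) = −62.6 dBm

−62.6 dBm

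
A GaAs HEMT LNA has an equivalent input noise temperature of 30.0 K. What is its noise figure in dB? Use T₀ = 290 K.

0.428 dB

F = 1 + T_e/T₀ = 1 + 30.0/290 = 1.10345
NF = 10 log₁₀(1.10345) = 0.428 dB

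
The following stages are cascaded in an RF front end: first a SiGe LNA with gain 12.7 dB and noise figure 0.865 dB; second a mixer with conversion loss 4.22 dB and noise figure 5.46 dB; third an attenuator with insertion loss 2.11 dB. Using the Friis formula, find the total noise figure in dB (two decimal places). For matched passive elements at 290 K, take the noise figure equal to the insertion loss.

1.60 dB

Convert to linear (a loss of L dB is a gain of −L dB): F_i = 10^(NF_i/10), G_i = 10^(G_i,dB/10)
  Stage 1: F_1 = 10^(0.865/10) = 1.220, G_1 = 10^(12.7/10) = 18.62
  Stage 2: F_2 = 10^(5.46/10) = 3.516, G_2 = 10^(−4.22/10) = 0.3784
  Stage 3: F_3 = 10^(2.11/10) = 1.626, G_3 = 10^(−2.11/10) = 0.6152
Friis cascade:
  F = 1.220 + (3.516 − 1)/18.62 + (1.626 − 1)/7.047 = 1.444
NF = 10 log₁₀(1.444) = 1.60 dB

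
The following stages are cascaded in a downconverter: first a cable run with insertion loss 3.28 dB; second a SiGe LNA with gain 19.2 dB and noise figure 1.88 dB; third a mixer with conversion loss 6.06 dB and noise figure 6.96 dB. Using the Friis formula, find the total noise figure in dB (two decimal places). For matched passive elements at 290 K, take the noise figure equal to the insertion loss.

Convert to linear (a loss of L dB is a gain of −L dB): F_i = 10^(NF_i/10), G_i = 10^(G_i,dB/10)
  Stage 1: F_1 = 10^(3.28/10) = 2.128, G_1 = 10^(−3.28/10) = 0.4699
  Stage 2: F_2 = 10^(1.88/10) = 1.542, G_2 = 10^(19.2/10) = 83.18
  Stage 3: F_3 = 10^(6.96/10) = 4.966, G_3 = 10^(−6.06/10) = 0.2477
Friis cascade:
  F = 2.128 + (1.542 − 1)/0.4699 + (4.966 − 1)/39.08 = 3.382
NF = 10 log₁₀(3.382) = 5.29 dB

5.29 dB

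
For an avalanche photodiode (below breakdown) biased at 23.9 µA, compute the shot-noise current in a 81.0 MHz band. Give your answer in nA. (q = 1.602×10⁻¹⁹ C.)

I_n = √(2qI·B)
2qI·B = 2 × 1.602×10⁻¹⁹ × 2.39×10⁻⁵ × 8.10×10⁷ = 6.20×10⁻¹⁶ A²
I_n = √(6.20×10⁻¹⁶) = 2.49×10⁻⁸ A = 24.9 nA

24.9 nA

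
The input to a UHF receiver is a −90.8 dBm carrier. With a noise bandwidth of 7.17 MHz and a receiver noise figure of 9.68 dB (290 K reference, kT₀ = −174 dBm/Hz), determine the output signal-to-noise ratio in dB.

5.0 dB

Noise floor: N = −174 + 10 log₁₀(B) + NF
10 log₁₀(7.17×10⁶) = 68.56 dB
N = −174 + 68.56 + 9.68 = −95.76 dBm
SNR = P_sig − N = −90.8 − (−95.76) = 4.96 dB → 5.0 dB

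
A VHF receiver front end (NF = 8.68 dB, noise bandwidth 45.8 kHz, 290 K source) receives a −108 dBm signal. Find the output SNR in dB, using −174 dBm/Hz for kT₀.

10.7 dB

Noise floor: N = −174 + 10 log₁₀(B) + NF
10 log₁₀(4.58×10⁴) = 46.61 dB
N = −174 + 46.61 + 8.68 = −118.71 dBm
SNR = P_sig − N = −108 − (−118.71) = 10.71 dB → 10.7 dB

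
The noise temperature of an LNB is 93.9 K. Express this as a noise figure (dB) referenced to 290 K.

F = 1 + T_e/T₀ = 1 + 93.9/290 = 1.32379
NF = 10 log₁₀(1.32379) = 1.22 dB

1.22 dB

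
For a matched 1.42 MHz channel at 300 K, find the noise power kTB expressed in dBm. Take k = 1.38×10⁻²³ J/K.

−112.3 dBm

P_n = kTB = 1.38×10⁻²³ × 300 × 1.42×10⁶ = 5.88×10⁻¹⁵ W
In dBm: 10 log₁₀(5.88×10⁻¹⁵ / 10⁻³) = −112.3 dBm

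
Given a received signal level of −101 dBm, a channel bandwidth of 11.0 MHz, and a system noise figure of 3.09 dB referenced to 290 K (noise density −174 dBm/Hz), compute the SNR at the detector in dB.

−0.5 dB

Noise floor: N = −174 + 10 log₁₀(B) + NF
10 log₁₀(1.10×10⁷) = 70.41 dB
N = −174 + 70.41 + 3.09 = −100.50 dBm
SNR = P_sig − N = −101 − (−100.50) = −0.50 dB → −0.5 dB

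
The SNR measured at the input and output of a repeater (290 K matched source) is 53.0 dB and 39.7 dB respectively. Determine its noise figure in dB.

13.3 dB

NF (dB) = SNR_in(dB) − SNR_out(dB) when the source is at T₀
NF = 53.0 − 39.7 = 13.3 dB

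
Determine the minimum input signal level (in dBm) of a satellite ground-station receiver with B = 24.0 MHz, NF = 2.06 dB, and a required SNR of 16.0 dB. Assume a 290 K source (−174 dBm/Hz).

−82.1 dBm

Sensitivity = −174 + 10 log₁₀(B) + NF + SNR_min
= −174 + 73.8 + 2.06 + 16.0
= −82.14 dBm → −82.1 dBm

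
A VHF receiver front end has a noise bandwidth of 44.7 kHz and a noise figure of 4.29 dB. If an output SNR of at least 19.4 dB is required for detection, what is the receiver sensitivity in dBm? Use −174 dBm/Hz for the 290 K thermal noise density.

Sensitivity = −174 + 10 log₁₀(B) + NF + SNR_min
= −174 + 46.5 + 4.29 + 19.4
= −103.81 dBm → −103.8 dBm

−103.8 dBm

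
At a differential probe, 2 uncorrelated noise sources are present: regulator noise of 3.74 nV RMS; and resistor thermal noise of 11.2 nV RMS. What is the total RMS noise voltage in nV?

11.8 nV

Uncorrelated sources add in power (mean-square): V_tot = √(ΣV_i²)
V_tot = √[(3.74×10⁻⁹)² + (1.12×10⁻⁸)²] = 1.18×10⁻⁸ V = 11.8 nV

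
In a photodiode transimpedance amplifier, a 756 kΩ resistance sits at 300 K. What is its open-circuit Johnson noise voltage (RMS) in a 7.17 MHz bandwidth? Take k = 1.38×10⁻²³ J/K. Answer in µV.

V_n = √(4kTRB)
4kTRB = 4 × 1.38×10⁻²³ × 300 × 7.56×10⁵ × 7.17×10⁶ = 8.98×10⁻⁸ V²
V_n = √(8.98×10⁻⁸) = 3.00×10⁻⁴ V = 300 µV

300 µV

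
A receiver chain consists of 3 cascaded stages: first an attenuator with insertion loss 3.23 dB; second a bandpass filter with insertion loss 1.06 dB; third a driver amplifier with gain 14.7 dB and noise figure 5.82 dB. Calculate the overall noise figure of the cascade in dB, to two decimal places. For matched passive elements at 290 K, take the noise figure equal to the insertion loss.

10.11 dB

Convert to linear (a loss of L dB is a gain of −L dB): F_i = 10^(NF_i/10), G_i = 10^(G_i,dB/10)
  Stage 1: F_1 = 10^(3.23/10) = 2.104, G_1 = 10^(−3.23/10) = 0.4753
  Stage 2: F_2 = 10^(1.06/10) = 1.276, G_2 = 10^(−1.06/10) = 0.7834
  Stage 3: F_3 = 10^(5.82/10) = 3.819, G_3 = 10^(14.7/10) = 29.51
Friis cascade:
  F = 2.104 + (1.276 − 1)/0.4753 + (3.819 − 1)/0.3724 = 10.26
NF = 10 log₁₀(10.26) = 10.11 dB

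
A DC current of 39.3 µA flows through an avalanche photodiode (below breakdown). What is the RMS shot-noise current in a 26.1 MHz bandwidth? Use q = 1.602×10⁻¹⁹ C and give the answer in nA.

I_n = √(2qI·B)
2qI·B = 2 × 1.602×10⁻¹⁹ × 3.93×10⁻⁵ × 2.61×10⁷ = 3.29×10⁻¹⁶ A²
I_n = √(3.29×10⁻¹⁶) = 1.81×10⁻⁸ A = 18.1 nA

18.1 nA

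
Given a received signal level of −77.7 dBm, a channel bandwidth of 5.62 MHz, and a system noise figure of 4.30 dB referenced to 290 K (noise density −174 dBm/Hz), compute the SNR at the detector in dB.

24.5 dB

Noise floor: N = −174 + 10 log₁₀(B) + NF
10 log₁₀(5.62×10⁶) = 67.5 dB
N = −174 + 67.5 + 4.30 = −102.20 dBm
SNR = P_sig − N = −77.7 − (−102.20) = 24.50 dB → 24.5 dB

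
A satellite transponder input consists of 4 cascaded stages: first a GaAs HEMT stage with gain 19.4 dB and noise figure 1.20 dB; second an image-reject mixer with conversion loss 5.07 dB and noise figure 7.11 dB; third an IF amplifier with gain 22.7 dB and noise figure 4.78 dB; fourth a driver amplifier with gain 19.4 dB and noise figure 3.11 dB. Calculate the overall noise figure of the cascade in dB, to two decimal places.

Convert to linear (a loss of L dB is a gain of −L dB): F_i = 10^(NF_i/10), G_i = 10^(G_i,dB/10)
  Stage 1: F_1 = 10^(1.20/10) = 1.318, G_1 = 10^(19.4/10) = 87.10
  Stage 2: F_2 = 10^(7.11/10) = 5.140, G_2 = 10^(−5.07/10) = 0.3112
  Stage 3: F_3 = 10^(4.78/10) = 3.006, G_3 = 10^(22.7/10) = 186.2
  Stage 4: F_4 = 10^(3.11/10) = 2.046, G_4 = 10^(19.4/10) = 87.10
Friis cascade:
  F = 1.318 + (5.140 − 1)/87.10 + (3.006 − 1)/27.10 + (2.046 − 1)/5047 = 1.440
NF = 10 log₁₀(1.440) = 1.58 dB

1.58 dB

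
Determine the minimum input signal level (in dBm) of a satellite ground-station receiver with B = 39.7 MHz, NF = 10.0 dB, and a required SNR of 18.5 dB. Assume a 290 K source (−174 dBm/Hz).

−69.5 dBm

Sensitivity = −174 + 10 log₁₀(B) + NF + SNR_min
= −174 + 75.99 + 10.0 + 18.5
= −69.51 dBm → −69.5 dBm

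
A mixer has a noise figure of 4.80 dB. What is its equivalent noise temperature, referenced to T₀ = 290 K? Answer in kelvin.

F = 10^(4.80/10) = 3.01995
T_e = (F − 1)·T₀ = (3.01995 − 1) × 290 = 586 K

586 K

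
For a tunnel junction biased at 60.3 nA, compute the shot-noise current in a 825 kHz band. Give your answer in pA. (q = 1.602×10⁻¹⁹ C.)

I_n = √(2qI·B)
2qI·B = 2 × 1.602×10⁻¹⁹ × 6.03×10⁻⁸ × 8.25×10⁵ = 1.59×10⁻²⁰ A²
I_n = √(1.59×10⁻²⁰) = 1.26×10⁻¹⁰ A = 126 pA

126 pA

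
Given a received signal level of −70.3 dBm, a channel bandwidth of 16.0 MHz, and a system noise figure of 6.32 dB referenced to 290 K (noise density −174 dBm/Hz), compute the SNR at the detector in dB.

Noise floor: N = −174 + 10 log₁₀(B) + NF
10 log₁₀(1.60×10⁷) = 72.04 dB
N = −174 + 72.04 + 6.32 = −95.64 dBm
SNR = P_sig − N = −70.3 − (−95.64) = 25.34 dB → 25.3 dB

25.3 dB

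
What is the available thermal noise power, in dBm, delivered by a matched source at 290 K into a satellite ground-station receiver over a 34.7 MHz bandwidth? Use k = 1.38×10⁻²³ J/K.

−98.6 dBm

P_n = kTB = 1.38×10⁻²³ × 290 × 3.47×10⁷ = 1.39×10⁻¹³ W
In dBm: 10 log₁₀(1.39×10⁻¹³ / 10⁻³) = −98.6 dBm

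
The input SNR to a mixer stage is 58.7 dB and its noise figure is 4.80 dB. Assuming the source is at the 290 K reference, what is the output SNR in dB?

By definition F = SNR_in/SNR_out, so in dB: SNR_out = SNR_in − NF
SNR_out = 58.7 − 4.80 = 53.90 dB

53.90 dB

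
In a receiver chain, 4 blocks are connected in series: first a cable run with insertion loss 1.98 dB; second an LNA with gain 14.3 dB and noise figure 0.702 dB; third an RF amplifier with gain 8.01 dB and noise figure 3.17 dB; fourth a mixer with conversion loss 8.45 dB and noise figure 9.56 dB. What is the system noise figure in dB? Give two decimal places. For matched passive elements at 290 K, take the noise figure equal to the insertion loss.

2.99 dB

Convert to linear (a loss of L dB is a gain of −L dB): F_i = 10^(NF_i/10), G_i = 10^(G_i,dB/10)
  Stage 1: F_1 = 10^(1.98/10) = 1.578, G_1 = 10^(−1.98/10) = 0.6339
  Stage 2: F_2 = 10^(0.702/10) = 1.175, G_2 = 10^(14.3/10) = 26.92
  Stage 3: F_3 = 10^(3.17/10) = 2.075, G_3 = 10^(8.01/10) = 6.324
  Stage 4: F_4 = 10^(9.56/10) = 9.036, G_4 = 10^(−8.45/10) = 0.1429
Friis cascade:
  F = 1.578 + (1.175 − 1)/0.6339 + (2.075 − 1)/17.06 + (9.036 − 1)/107.9 = 1.992
NF = 10 log₁₀(1.992) = 2.99 dB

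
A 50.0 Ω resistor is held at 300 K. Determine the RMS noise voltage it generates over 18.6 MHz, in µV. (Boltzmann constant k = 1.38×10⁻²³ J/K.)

3.92 µV

V_n = √(4kTRB)
4kTRB = 4 × 1.38×10⁻²³ × 300 × 5.00×10¹ × 1.86×10⁷ = 1.54×10⁻¹¹ V²
V_n = √(1.54×10⁻¹¹) = 3.92×10⁻⁶ V = 3.92 µV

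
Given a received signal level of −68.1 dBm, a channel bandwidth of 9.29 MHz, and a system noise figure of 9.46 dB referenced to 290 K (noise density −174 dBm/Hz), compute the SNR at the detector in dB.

Noise floor: N = −174 + 10 log₁₀(B) + NF
10 log₁₀(9.29×10⁶) = 69.68 dB
N = −174 + 69.68 + 9.46 = −94.86 dBm
SNR = P_sig − N = −68.1 − (−94.86) = 26.76 dB → 26.8 dB

26.8 dB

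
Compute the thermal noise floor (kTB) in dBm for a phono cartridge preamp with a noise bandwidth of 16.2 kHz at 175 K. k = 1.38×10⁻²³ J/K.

P_n = kTB = 1.38×10⁻²³ × 175 × 1.62×10⁴ = 3.91×10⁻¹⁷ W
In dBm: 10 log₁₀(3.91×10⁻¹⁷ / 10⁻³) = −134.1 dBm

−134.1 dBm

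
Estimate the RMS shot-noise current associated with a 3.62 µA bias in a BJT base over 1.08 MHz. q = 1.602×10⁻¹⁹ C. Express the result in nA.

I_n = √(2qI·B)
2qI·B = 2 × 1.602×10⁻¹⁹ × 3.62×10⁻⁶ × 1.08×10⁶ = 1.25×10⁻¹⁸ A²
I_n = √(1.25×10⁻¹⁸) = 1.12×10⁻⁹ A = 1.12 nA

1.12 nA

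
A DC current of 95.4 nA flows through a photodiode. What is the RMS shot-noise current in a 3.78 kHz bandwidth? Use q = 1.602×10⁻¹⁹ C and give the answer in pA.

I_n = √(2qI·B)
2qI·B = 2 × 1.602×10⁻¹⁹ × 9.54×10⁻⁸ × 3.78×10³ = 1.16×10⁻²² A²
I_n = √(1.16×10⁻²²) = 1.07×10⁻¹¹ A = 10.7 pA

10.7 pA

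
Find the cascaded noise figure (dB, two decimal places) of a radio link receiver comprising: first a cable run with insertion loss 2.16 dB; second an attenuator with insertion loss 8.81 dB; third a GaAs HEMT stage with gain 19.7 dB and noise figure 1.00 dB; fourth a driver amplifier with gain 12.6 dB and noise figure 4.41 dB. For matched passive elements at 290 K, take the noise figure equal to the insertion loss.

12.03 dB

Convert to linear (a loss of L dB is a gain of −L dB): F_i = 10^(NF_i/10), G_i = 10^(G_i,dB/10)
  Stage 1: F_1 = 10^(2.16/10) = 1.644, G_1 = 10^(−2.16/10) = 0.6081
  Stage 2: F_2 = 10^(8.81/10) = 7.603, G_2 = 10^(−8.81/10) = 0.1315
  Stage 3: F_3 = 10^(1.00/10) = 1.259, G_3 = 10^(19.7/10) = 93.33
  Stage 4: F_4 = 10^(4.41/10) = 2.761, G_4 = 10^(12.6/10) = 18.20
Friis cascade:
  F = 1.644 + (7.603 − 1)/0.6081 + (1.259 − 1)/0.07998 + (2.761 − 1)/7.464 = 15.98
NF = 10 log₁₀(15.98) = 12.03 dB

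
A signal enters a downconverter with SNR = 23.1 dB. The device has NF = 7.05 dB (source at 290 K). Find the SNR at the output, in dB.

16.05 dB

By definition F = SNR_in/SNR_out, so in dB: SNR_out = SNR_in − NF
SNR_out = 23.1 − 7.05 = 16.05 dB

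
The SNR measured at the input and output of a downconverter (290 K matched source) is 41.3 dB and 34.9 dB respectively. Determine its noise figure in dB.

NF (dB) = SNR_in(dB) − SNR_out(dB) when the source is at T₀
NF = 41.3 − 34.9 = 6.4 dB

6.4 dB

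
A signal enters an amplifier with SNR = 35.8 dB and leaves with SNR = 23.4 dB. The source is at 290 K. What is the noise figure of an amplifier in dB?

NF (dB) = SNR_in(dB) − SNR_out(dB) when the source is at T₀
NF = 35.8 − 23.4 = 12.4 dB

12.4 dB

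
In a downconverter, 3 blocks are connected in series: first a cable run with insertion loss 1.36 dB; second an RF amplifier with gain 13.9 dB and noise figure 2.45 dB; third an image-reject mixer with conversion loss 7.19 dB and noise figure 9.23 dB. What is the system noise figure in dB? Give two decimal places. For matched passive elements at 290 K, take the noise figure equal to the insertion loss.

4.50 dB

Convert to linear (a loss of L dB is a gain of −L dB): F_i = 10^(NF_i/10), G_i = 10^(G_i,dB/10)
  Stage 1: F_1 = 10^(1.36/10) = 1.368, G_1 = 10^(−1.36/10) = 0.7311
  Stage 2: F_2 = 10^(2.45/10) = 1.758, G_2 = 10^(13.9/10) = 24.55
  Stage 3: F_3 = 10^(9.23/10) = 8.375, G_3 = 10^(−7.19/10) = 0.1910
Friis cascade:
  F = 1.368 + (1.758 − 1)/0.7311 + (8.375 − 1)/17.95 = 2.815
NF = 10 log₁₀(2.815) = 4.50 dB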